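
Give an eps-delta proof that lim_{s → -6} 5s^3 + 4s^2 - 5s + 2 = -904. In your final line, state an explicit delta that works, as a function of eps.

delta = min(1, eps/578)

Let eps > 0. We want delta > 0 such that 0 < |s + 6| < delta implies |(5s^3 + 4s^2 - 5s + 2) + 904| < eps.
(5s^3 + 4s^2 - 5s + 2) + 904 = 5s^3 + 4s^2 - 5s + 906 = (s + 6)(5s^2 - 26s + 151).
So |(5s^3 + 4s^2 - 5s + 2) + 904| = |s + 6|·|5s^2 - 26s + 151|.
Assume first that |s + 6| < 1, so |s| < 7. Then |5s^2 - 26s + 151| ≤ 5·7^2 + 26·7 + 151 = 578.
Hence |(5s^3 + 4s^2 - 5s + 2) + 904| ≤ 578|s + 6| < eps provided |s + 6| < eps/578.
Choosing delta = min(1, eps/578) ensures both conditions, hence |(5s^3 + 4s^2 - 5s + 2) + 904| < eps.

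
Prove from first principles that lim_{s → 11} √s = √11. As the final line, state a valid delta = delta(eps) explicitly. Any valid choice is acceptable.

delta = min(11, √11·eps)

Fix eps > 0. We want delta > 0 such that 0 < |s − 11| < delta implies |√s − √11| < eps.
Multiplying by the conjugate, |√s − √11| = |s − 11|/(√s + √11).
Restrict delta ≤ 11 so that |s − 11| < 11 forces s > 0, and then √s + √11 > √11.
Hence |√s − √11| < |s − 11|/√11, which is < eps once |s − 11| < √11·eps.
Take delta = min(11, √11·eps). If 0 < |s − 11| < delta then s > 0 and |√s − √11| < |s − 11|/√11 < eps.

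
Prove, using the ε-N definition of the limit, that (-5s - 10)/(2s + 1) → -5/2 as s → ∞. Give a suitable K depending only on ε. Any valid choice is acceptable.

K = (15/4)/ε

Let ε > 0. We seek K > 0 such that s > K implies |(-5s - 10)/(2s + 1) + 5/2| < ε.
(-5s - 10)/(2s + 1) + 5/2 = (2(-5s - 10) − (-5)(2s + 1)) / (2(2s + 1)) = -15/(2(2s + 1)).
For s > 0 we have 2s + 1 > 2s, so |(-5s - 10)/(2s + 1) + 5/2| = 15/(2(2s + 1)) < 15/(2·2s) = (15/4)/s.
Thus |(-5s - 10)/(2s + 1) + 5/2| < ε whenever s > (15/4)/ε.
Take K = (15/4)/ε. If s > K then |(-5s - 10)/(2s + 1) + 5/2| < (15/4)/s < ε.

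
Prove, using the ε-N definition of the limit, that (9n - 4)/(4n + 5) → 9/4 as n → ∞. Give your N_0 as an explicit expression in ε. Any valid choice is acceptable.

N_0 = (61/16)/ε

Fix ε > 0. For n ≥ 1, |(9n - 4)/(4n + 5) − (9/4)| = |-61|/(4(4n + 5)) = 61/(4(4n + 5)).
Since 4n + 5 ≥ 4n for n ≥ 1, this is ≤ 61/(4·4n) = (61/16)/n.
So |(9n - 4)/(4n + 5) − (9/4)| < ε whenever n > (61/16)/ε.
Take N_0 = (61/16)/ε. If n > N_0 then |(9n - 4)/(4n + 5) − (9/4)| ≤ (61/16)/n < ε.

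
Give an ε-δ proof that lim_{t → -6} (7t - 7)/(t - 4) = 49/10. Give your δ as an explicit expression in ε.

Fix ε > 0. We want δ > 0 with 0 < |t + 6| < δ ⇒ |(7t - 7)/(t - 4) − (49/10)| < ε.
Combining over a common denominator, (7t - 7)/(t - 4) − (49/10) = [(7t - 7)·(-10) − (-49)·(t - 4)] / [(-10)·(t - 4)] = -21(t + 6) / ((-10)(t - 4)).
So |(7t - 7)/(t - 4) − (49/10)| = 21|t + 6| / (10·|t − 4|).
Restrict δ ≤ 5. Then |t + 6| < 5 gives |t − 4| = |(t + 6) + (-10)| ≥ 10 − 5 = 5.
Hence |(7t - 7)/(t - 4) − (49/10)| < 21|t + 6|/(10·5) = (21/50)|t + 6|, which is < ε once |t + 6| < (50/21)ε.
Take δ = min(5, (50/21)ε). Then 0 < |t + 6| < δ forces both bounds, so |(7t - 7)/(t - 4) − (49/10)| < ε.

δ = min(5, (50/21)ε)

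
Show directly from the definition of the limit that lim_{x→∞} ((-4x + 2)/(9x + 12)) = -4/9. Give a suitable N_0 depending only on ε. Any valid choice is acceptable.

N_0 = (22/27)/ε

Let ε > 0. We seek N_0 > 0 such that x > N_0 implies |(-4x + 2)/(9x + 12) + 4/9| < ε.
(-4x + 2)/(9x + 12) + 4/9 = (9(-4x + 2) − (-4)(9x + 12)) / (9(9x + 12)) = 66/(9(9x + 12)).
For x > 0 we have 9x + 12 > 9x, so |(-4x + 2)/(9x + 12) + 4/9| = 66/(9(9x + 12)) < 66/(9·9x) = (22/27)/x.
Thus |(-4x + 2)/(9x + 12) + 4/9| < ε whenever x > (22/27)/ε.
Take N_0 = (22/27)/ε. If x > N_0 then |(-4x + 2)/(9x + 12) + 4/9| < (22/27)/x < ε.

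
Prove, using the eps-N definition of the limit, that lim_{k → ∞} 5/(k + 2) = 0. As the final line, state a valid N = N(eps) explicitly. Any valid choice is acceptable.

Let eps > 0 be given. For k ≥ 1, |5/(k + 2) − 0| = 5/(k + 2) ≤ 5/k.
We need 5/k < eps, i.e. k > 5/eps.
Take N = 5/eps. If k > N then |5/(k + 2)| ≤ 5/k < eps.

N = 5/eps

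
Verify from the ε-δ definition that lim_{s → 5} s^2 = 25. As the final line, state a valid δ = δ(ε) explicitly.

Let ε > 0. We seek δ > 0 with 0 < |s − 5| < δ ⇒ |s^2 − 25| < ε.
Factor: s^2 − 25 = (s − 5)(s + 5), so |s^2 − 25| = |s − 5|·|s + 5|.
Impose δ ≤ 1 so that |s| < 6; then |s + 5| ≤ 11.
Hence |s^2 − 25| ≤ 11|s − 5|, which is < ε once |s − 5| < ε/11.
Take δ = min(1, ε/11). If 0 < |s − 5| < δ then both bounds hold and |s^2 − 25| ≤ 11|s − 5| < 11·(ε/11) = ε.

δ = min(1, ε/11)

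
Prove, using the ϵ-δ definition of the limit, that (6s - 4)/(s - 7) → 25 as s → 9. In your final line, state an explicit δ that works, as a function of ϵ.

Fix ϵ > 0. We want δ > 0 with 0 < |s − 9| < δ ⇒ |(6s - 4)/(s - 7) − 25| < ϵ.
Combining over a common denominator, (6s - 4)/(s - 7) − 25 = [(6s - 4)·2 − 50·(s - 7)] / [2·(s - 7)] = -38(s − 9) / (2(s - 7)).
So |(6s - 4)/(s - 7) − 25| = 38|s − 9| / (2·|s − 7|).
Require δ ≤ 1, so |s − 7| ≥ |2| − |s − 9| > 2 − 1 = 1.
Hence |(6s - 4)/(s - 7) − 25| < 38|s − 9|/(2·1) = 19|s − 9|, which is < ϵ once |s − 9| < (1/19)ϵ.
Take δ = min(1, (1/19)ϵ). Then 0 < |s − 9| < δ forces both bounds, so |(6s - 4)/(s - 7) − 25| < ϵ.

δ = min(1, (1/19)ϵ)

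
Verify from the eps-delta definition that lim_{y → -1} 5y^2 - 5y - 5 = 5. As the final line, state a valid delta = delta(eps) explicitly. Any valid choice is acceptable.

delta = min(1, eps/20)

Let eps > 0. We want delta > 0 such that 0 < |y + 1| < delta implies |(5y^2 - 5y - 5) − 5| < eps.
(5y^2 - 5y - 5) − 5 = 5y^2 - 5y - 10 = (y + 1)(5y - 10).
So |(5y^2 - 5y - 5) − 5| = |y + 1|·|5y - 10|.
Assume first that |y + 1| < 1, so |y| < 2. Then |5y - 10| ≤ 5·2 + 10 = 20.
Hence |(5y^2 - 5y - 5) − 5| ≤ 20|y + 1| < eps provided |y + 1| < eps/20.
Choosing delta = min(1, eps/20) ensures both conditions, hence |(5y^2 - 5y - 5) − 5| < eps.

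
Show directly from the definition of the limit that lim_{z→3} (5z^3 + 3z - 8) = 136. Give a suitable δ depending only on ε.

δ = min(1, ε/188)

Let ε > 0 be given. We want δ > 0 such that 0 < |z − 3| < δ implies |(5z^3 + 3z - 8) − 136| < ε.
(5z^3 + 3z - 8) − 136 = 5z^3 + 3z - 144 = (z − 3)(5z^2 + 15z + 48).
So |(5z^3 + 3z - 8) − 136| = |z − 3|·|5z^2 + 15z + 48|.
Assume first that |z − 3| < 1, so |z| < 4. Then |5z^2 + 15z + 48| ≤ 5·4^2 + 15·4 + 48 = 188.
Hence |(5z^3 + 3z - 8) − 136| ≤ 188|z − 3| < ε provided |z − 3| < ε/188.
Choosing δ = min(1, ε/188) ensures both conditions, hence |(5z^3 + 3z - 8) − 136| < ε.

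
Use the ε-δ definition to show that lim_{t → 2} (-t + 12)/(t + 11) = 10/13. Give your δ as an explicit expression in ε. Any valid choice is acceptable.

δ = min(13/2, (169/46)ε)

Let ε > 0 be given. We want δ > 0 with 0 < |t − 2| < δ ⇒ |(-t + 12)/(t + 11) − (10/13)| < ε.
Combining over a common denominator, (-t + 12)/(t + 11) − (10/13) = [(-t + 12)·13 − 10·(t + 11)] / [13·(t + 11)] = -23(t − 2) / (13(t + 11)).
So |(-t + 12)/(t + 11) − (10/13)| = 23|t − 2| / (13·|t + 11|).
Restrict δ ≤ 13/2. Then |t − 2| < 13/2 gives |t + 11| = |(t − 2) + 13| ≥ 13 − 13/2 = 13/2.
Hence |(-t + 12)/(t + 11) − (10/13)| < 23|t − 2|/(13·(13/2)) = (46/169)|t − 2|, which is < ε once |t − 2| < (169/46)ε.
Take δ = min(13/2, (169/46)ε). Then 0 < |t − 2| < δ forces both bounds, so |(-t + 12)/(t + 11) − (10/13)| < ε.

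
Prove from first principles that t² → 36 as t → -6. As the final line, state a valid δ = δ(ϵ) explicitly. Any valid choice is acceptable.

Fix ϵ > 0. We seek δ > 0 with 0 < |t + 6| < δ ⇒ |t² − 36| < ϵ.
Factor: t² − 36 = (t + 6)(t - 6), so |t² − 36| = |t + 6|·|t - 6|.
Restrict δ ≤ 2. Then |t + 6| < 2 gives |t| < 8, so by the triangle inequality |t - 6| ≤ 8 + 6 = 14.
Hence |t² − 36| ≤ 14|t + 6|, which is < ϵ once |t + 6| < ϵ/14.
Take δ = min(2, ϵ/14). If 0 < |t + 6| < δ then both bounds hold and |t² − 36| ≤ 14|t + 6| < 14·(ϵ/14) = ϵ.

δ = min(2, ϵ/14)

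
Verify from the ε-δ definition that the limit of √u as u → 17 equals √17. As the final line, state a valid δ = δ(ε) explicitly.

Fix ε > 0. We want δ > 0 such that 0 < |u − 17| < δ implies |√u − √17| < ε.
Multiplying by the conjugate, |√u − √17| = |u − 17|/(√u + √17).
Restrict δ ≤ 17 so that |u − 17| < 17 forces u > 0, and then √u + √17 > √17.
Hence |√u − √17| < |u − 17|/√17, which is < ε once |u − 17| < √17·ε.
Take δ = min(17, √17·ε). If 0 < |u − 17| < δ then u > 0 and |√u − √17| < |u − 17|/√17 < ε.

δ = min(17, √17·ε)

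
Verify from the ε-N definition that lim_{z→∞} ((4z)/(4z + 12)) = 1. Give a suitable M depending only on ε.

Suppose ε > 0. We seek M > 0 such that z > M implies |(4z)/(4z + 12) − 1| < ε.
(4z)/(4z + 12) − 1 = (4(4z) − 4(4z + 12)) / (4(4z + 12)) = -48/(4(4z + 12)).
For z > 0 we have 4z + 12 > 4z, so |(4z)/(4z + 12) − 1| = 48/(4(4z + 12)) < 48/(4·4z) = 3/z.
Thus |(4z)/(4z + 12) − 1| < ε whenever z > 3/ε.
Take M = 3/ε. If z > M then |(4z)/(4z + 12) − 1| < 3/z < ε.

M = 3/ε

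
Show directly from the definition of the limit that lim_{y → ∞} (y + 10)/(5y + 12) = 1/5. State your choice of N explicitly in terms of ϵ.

N = (38/25)/ϵ

Let ϵ > 0. We seek N > 0 such that y > N implies |(y + 10)/(5y + 12) − (1/5)| < ϵ.
(y + 10)/(5y + 12) − (1/5) = (5(y + 10) − (5y + 12)) / (5(5y + 12)) = 38/(5(5y + 12)).
For y > 0 we have 5y + 12 > 5y, so |(y + 10)/(5y + 12) − (1/5)| = 38/(5(5y + 12)) < 38/(5·5y) = (38/25)/y.
Thus |(y + 10)/(5y + 12) − (1/5)| < ϵ whenever y > (38/25)/ϵ.
Take N = (38/25)/ϵ. If y > N then |(y + 10)/(5y + 12) − (1/5)| < (38/25)/y < ϵ.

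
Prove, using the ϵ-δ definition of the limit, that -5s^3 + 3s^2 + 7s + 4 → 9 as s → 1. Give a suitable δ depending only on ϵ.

Let ϵ > 0 be given. We want δ > 0 such that 0 < |s − 1| < δ implies |(-5s^3 + 3s^2 + 7s + 4) − 9| < ϵ.
(-5s^3 + 3s^2 + 7s + 4) − 9 = -5s^3 + 3s^2 + 7s - 5 = (s − 1)(-5s^2 - 2s + 5).
So |(-5s^3 + 3s^2 + 7s + 4) − 9| = |s − 1|·|-5s^2 - 2s + 5|.
Assume first that |s − 1| < 2, so |s| < 3. Then |-5s^2 - 2s + 5| ≤ 5·3^2 + 2·3 + 5 = 56.
Hence |(-5s^3 + 3s^2 + 7s + 4) − 9| ≤ 56|s − 1| < ϵ provided |s − 1| < ϵ/56.
Choosing δ = min(2, ϵ/56) ensures both conditions, hence |(-5s^3 + 3s^2 + 7s + 4) − 9| < ϵ.

δ = min(2, ϵ/56)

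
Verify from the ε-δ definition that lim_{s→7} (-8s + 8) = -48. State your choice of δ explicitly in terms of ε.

δ = ε/8

Suppose ε > 0. We need δ > 0 so that 0 < |s − 7| < δ implies |(-8s + 8) + 48| < ε.
|(-8s + 8) + 48| = |-8s + 56| = 8|s − 7|.
Thus it suffices that |s − 7| < ε/8.
Take δ = ε/8. If 0 < |s − 7| < δ then |(-8s + 8) + 48| = 8|s − 7| < 8·(ε/8) = ε.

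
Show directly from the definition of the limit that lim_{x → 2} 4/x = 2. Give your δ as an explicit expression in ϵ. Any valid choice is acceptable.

Suppose ϵ > 0. We seek δ > 0 such that 0 < |x − 2| < δ implies |4/x − 2| < ϵ.
|4/x − 2| = 4·|2 − x|/(2·|x|) = 4|x − 2|/(2|x|).
Restrict δ ≤ 1. Then |x − 2| < 1 gives |x| > 1, so 2|x| > 2.
Then |4/x − 2| < 4|x − 2|/2, which is < ϵ when |x − 2| < (1/2)ϵ.
Take δ = min(1, (1/2)ϵ). Then 0 < |x − 2| < δ gives both |x − 2| < 1 and |x − 2| < (1/2)ϵ, so |4/x − 2| < ϵ.

δ = min(1, (1/2)ϵ)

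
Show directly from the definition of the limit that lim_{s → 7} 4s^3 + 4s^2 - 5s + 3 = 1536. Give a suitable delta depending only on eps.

delta = min(2, eps/831)

Let eps > 0. We want delta > 0 such that 0 < |s − 7| < delta implies |(4s^3 + 4s^2 - 5s + 3) − 1536| < eps.
(4s^3 + 4s^2 - 5s + 3) − 1536 = 4s^3 + 4s^2 - 5s - 1533 = (s − 7)(4s^2 + 32s + 219).
So |(4s^3 + 4s^2 - 5s + 3) − 1536| = |s − 7|·|4s^2 + 32s + 219|.
Assume first that |s − 7| < 2, so |s| < 9. Then |4s^2 + 32s + 219| ≤ 4·9^2 + 32·9 + 219 = 831.
Hence |(4s^3 + 4s^2 - 5s + 3) − 1536| ≤ 831|s − 7| < eps provided |s − 7| < eps/831.
Take delta = min(2, eps/831). Then 0 < |s − 7| < delta gives both |s − 7| < 2 and |s − 7| < eps/831, so |(4s^3 + 4s^2 - 5s + 3) − 1536| < eps.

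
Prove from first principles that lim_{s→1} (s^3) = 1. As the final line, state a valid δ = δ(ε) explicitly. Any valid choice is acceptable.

Let ε > 0 be given. We seek δ > 0 with 0 < |s − 1| < δ ⇒ |s^3 − 1| < ε.
Factor: s^3 − 1 = (s − 1)(s^2 + s + 1), so |s^3 − 1| = |s − 1|·|s^2 + s + 1|.
Impose δ ≤ 2 so that |s| < 3; then |s^2 + s + 1| ≤ 13.
Hence |s^3 − 1| ≤ 13|s − 1|, which is < ε once |s − 1| < ε/13.
Take δ = min(2, ε/13). If 0 < |s − 1| < δ then both bounds hold and |s^3 − 1| ≤ 13|s − 1| < 13·(ε/13) = ε.

δ = min(2, ε/13)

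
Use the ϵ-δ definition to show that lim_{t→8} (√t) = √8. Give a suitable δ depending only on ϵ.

Let ϵ > 0 be given. We want δ > 0 such that 0 < |t − 8| < δ implies |√t − √8| < ϵ.
Rationalise: √t − √8 = (t − 8)/(√t + √8), so |√t − √8| = |t − 8|/(√t + √8).
Restrict δ ≤ 8 so that |t − 8| < 8 forces t > 0, and then √t + √8 > √8.
Hence |√t − √8| < |t − 8|/√8, which is < ϵ once |t − 8| < √8·ϵ.
Take δ = min(8, √8·ϵ). If 0 < |t − 8| < δ then t > 0 and |√t − √8| < |t − 8|/√8 < ϵ.

δ = min(8, √8·ϵ)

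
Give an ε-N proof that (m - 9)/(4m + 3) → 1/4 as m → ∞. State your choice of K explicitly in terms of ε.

K = (39/16)/ε

Let ε > 0. For m ≥ 1, |(m - 9)/(4m + 3) − (1/4)| = |-39|/(4(4m + 3)) = 39/(4(4m + 3)).
Since 4m + 3 ≥ 4m for m ≥ 1, this is ≤ 39/(4·4m) = (39/16)/m.
So |(m - 9)/(4m + 3) − (1/4)| < ε whenever m > (39/16)/ε.
Take K = (39/16)/ε. If m > K then |(m - 9)/(4m + 3) − (1/4)| ≤ (39/16)/m < ε.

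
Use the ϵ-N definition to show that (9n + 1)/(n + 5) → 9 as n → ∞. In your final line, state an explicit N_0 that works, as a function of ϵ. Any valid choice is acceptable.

N_0 = 44/ϵ

Let ϵ > 0 be given. For n ≥ 1, |(9n + 1)/(n + 5) − 9| = |-44|/((n + 5)) = 44/((n + 5)).
Since n + 5 ≥ n for n ≥ 1, this is ≤ 44/(n) = 44/n.
So |(9n + 1)/(n + 5) − 9| < ϵ whenever n > 44/ϵ.
Take N_0 = 44/ϵ. If n > N_0 then |(9n + 1)/(n + 5) − 9| ≤ 44/n < ϵ.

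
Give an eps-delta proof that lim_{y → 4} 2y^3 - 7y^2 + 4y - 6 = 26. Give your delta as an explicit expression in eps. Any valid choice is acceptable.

Fix eps > 0. We want delta > 0 such that 0 < |y − 4| < delta implies |(2y^3 - 7y^2 + 4y - 6) − 26| < eps.
(2y^3 - 7y^2 + 4y - 6) − 26 = 2y^3 - 7y^2 + 4y - 32 = (y − 4)(2y^2 + y + 8).
So |(2y^3 - 7y^2 + 4y - 6) − 26| = |y − 4|·|2y^2 + y + 8|.
Require delta ≤ 2. Then |y − 4| < 2 gives |y| < 6, and by the triangle inequality |2y^2 + y + 8| ≤ 2·6^2 + 6 + 8 = 86.
Hence |(2y^3 - 7y^2 + 4y - 6) − 26| ≤ 86|y − 4| < eps provided |y − 4| < eps/86.
Choosing delta = min(2, eps/86) ensures both conditions, hence |(2y^3 - 7y^2 + 4y - 6) − 26| < eps.

delta = min(2, eps/86)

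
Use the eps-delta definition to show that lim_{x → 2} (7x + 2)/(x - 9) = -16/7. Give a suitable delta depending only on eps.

delta = min(7/2, (49/130)eps)

Let eps > 0. We want delta > 0 with 0 < |x − 2| < delta ⇒ |(7x + 2)/(x - 9) + 16/7| < eps.
Combining over a common denominator, (7x + 2)/(x - 9) + 16/7 = [(7x + 2)·(-7) − 16·(x - 9)] / [(-7)·(x - 9)] = -65(x − 2) / ((-7)(x - 9)).
So |(7x + 2)/(x - 9) + 16/7| = 65|x − 2| / (7·|x − 9|).
Restrict delta ≤ 7/2. Then |x − 2| < 7/2 gives |x − 9| = |(x − 2) + (-7)| ≥ 7 − 7/2 = 7/2.
Hence |(7x + 2)/(x - 9) + 16/7| < 65|x − 2|/(7·(7/2)) = (130/49)|x − 2|, which is < eps once |x − 2| < (49/130)eps.
Take delta = min(7/2, (49/130)eps). Then 0 < |x − 2| < delta forces both bounds, so |(7x + 2)/(x - 9) + 16/7| < eps.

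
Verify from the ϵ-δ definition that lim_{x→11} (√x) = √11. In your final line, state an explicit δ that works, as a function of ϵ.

Let ϵ > 0 be given. We want δ > 0 such that 0 < |x − 11| < δ implies |√x − √11| < ϵ.
Multiplying by the conjugate, |√x − √11| = |x − 11|/(√x + √11).
Restrict δ ≤ 11 so that |x − 11| < 11 forces x > 0, and then √x + √11 > √11.
Hence |√x − √11| < |x − 11|/√11, which is < ϵ once |x − 11| < √11·ϵ.
Take δ = min(11, √11·ϵ). If 0 < |x − 11| < δ then x > 0 and |√x − √11| < |x − 11|/√11 < ϵ.

δ = min(11, √11·ϵ)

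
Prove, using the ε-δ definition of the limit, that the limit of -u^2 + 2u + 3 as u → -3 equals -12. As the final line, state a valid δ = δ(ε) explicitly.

δ = min(1, ε/9)

Let ε > 0. We want δ > 0 such that 0 < |u + 3| < δ implies |(-u^2 + 2u + 3) + 12| < ε.
(-u^2 + 2u + 3) + 12 = -u^2 + 2u + 15 = (u + 3)(-u + 5).
So |(-u^2 + 2u + 3) + 12| = |u + 3|·|-u + 5|.
Assume first that |u + 3| < 1, so |u| < 4. Then |-u + 5| ≤ 4 + 5 = 9.
Hence |(-u^2 + 2u + 3) + 12| ≤ 9|u + 3| < ε provided |u + 3| < ε/9.
Choosing δ = min(1, ε/9) ensures both conditions, hence |(-u^2 + 2u + 3) + 12| < ε.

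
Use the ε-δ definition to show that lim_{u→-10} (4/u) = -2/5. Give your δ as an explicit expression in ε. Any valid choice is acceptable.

Fix ε > 0. We seek δ > 0 such that 0 < |u + 10| < δ implies |4/u + 2/5| < ε.
|4/u + 2/5| = 4·|-10 − u|/(10·|u|) = 4|u + 10|/(10|u|).
Require δ ≤ 5 so that |u| > 10 − 5 = 5, hence 10|u| > 50.
Then |4/u + 2/5| < 4|u + 10|/50, which is < ε when |u + 10| < (25/2)ε.
Take δ = min(5, (25/2)ε). Then 0 < |u + 10| < δ gives both |u + 10| < 5 and |u + 10| < (25/2)ε, so |4/u + 2/5| < ε.

δ = min(5, (25/2)ε)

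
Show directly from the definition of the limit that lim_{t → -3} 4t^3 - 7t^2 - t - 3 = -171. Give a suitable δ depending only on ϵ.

δ = min(1, ϵ/196)

Let ϵ > 0. We want δ > 0 such that 0 < |t + 3| < δ implies |(4t^3 - 7t^2 - t - 3) + 171| < ϵ.
(4t^3 - 7t^2 - t - 3) + 171 = 4t^3 - 7t^2 - t + 168 = (t + 3)(4t^2 - 19t + 56).
So |(4t^3 - 7t^2 - t - 3) + 171| = |t + 3|·|4t^2 - 19t + 56|.
Assume first that |t + 3| < 1, so |t| < 4. Then |4t^2 - 19t + 56| ≤ 4·4^2 + 19·4 + 56 = 196.
Hence |(4t^3 - 7t^2 - t - 3) + 171| ≤ 196|t + 3| < ϵ provided |t + 3| < ϵ/196.
Choosing δ = min(1, ϵ/196) ensures both conditions, hence |(4t^3 - 7t^2 - t - 3) + 171| < ϵ.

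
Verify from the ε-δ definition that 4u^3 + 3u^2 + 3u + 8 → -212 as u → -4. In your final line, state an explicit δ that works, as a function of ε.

δ = min(1, ε/220)

Let ε > 0 be given. We want δ > 0 such that 0 < |u + 4| < δ implies |(4u^3 + 3u^2 + 3u + 8) + 212| < ε.
(4u^3 + 3u^2 + 3u + 8) + 212 = 4u^3 + 3u^2 + 3u + 220 = (u + 4)(4u^2 - 13u + 55).
So |(4u^3 + 3u^2 + 3u + 8) + 212| = |u + 4|·|4u^2 - 13u + 55|.
Require δ ≤ 1. Then |u + 4| < 1 gives |u| < 5, and by the triangle inequality |4u^2 - 13u + 55| ≤ 4·5^2 + 13·5 + 55 = 220.
Hence |(4u^3 + 3u^2 + 3u + 8) + 212| ≤ 220|u + 4| < ε provided |u + 4| < ε/220.
Choosing δ = min(1, ε/220) ensures both conditions, hence |(4u^3 + 3u^2 + 3u + 8) + 212| < ε.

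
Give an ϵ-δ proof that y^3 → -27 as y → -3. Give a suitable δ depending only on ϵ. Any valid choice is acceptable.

δ = min(1, ϵ/37)

Fix ϵ > 0. We seek δ > 0 with 0 < |y + 3| < δ ⇒ |y^3 + 27| < ϵ.
Factor: y^3 + 27 = (y + 3)(y^2 - 3y + 9), so |y^3 + 27| = |y + 3|·|y^2 - 3y + 9|.
Impose δ ≤ 1 so that |y| < 4; then |y^2 - 3y + 9| ≤ 37.
Hence |y^3 + 27| ≤ 37|y + 3|, which is < ϵ once |y + 3| < ϵ/37.
Take δ = min(1, ϵ/37). If 0 < |y + 3| < δ then both bounds hold and |y^3 + 27| ≤ 37|y + 3| < 37·(ϵ/37) = ϵ.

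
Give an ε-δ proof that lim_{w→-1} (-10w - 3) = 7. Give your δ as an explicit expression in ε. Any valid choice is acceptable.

Fix ε > 0. We need δ > 0 so that 0 < |w + 1| < δ implies |(-10w - 3) − 7| < ε.
|(-10w - 3) − 7| = |-10w - 10| = 10|w + 1|.
So 10|w + 1| < ε exactly when |w + 1| < ε/10.
Take δ = ε/10. If 0 < |w + 1| < δ then |(-10w - 3) − 7| = 10|w + 1| < 10·(ε/10) = ε.

δ = ε/10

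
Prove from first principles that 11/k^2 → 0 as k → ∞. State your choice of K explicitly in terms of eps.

Fix eps > 0. For k ≥ 1, |11/k^2 − 0| = 11/k^2.
11/k^2 < eps ⇔ k^2 > 11/eps ⇔ k > (11/eps)^{1/2}.
Take K = (11/eps)^{1/2}. Then k > K implies 11/k^2 < eps.

K = (11/eps)^{1/2}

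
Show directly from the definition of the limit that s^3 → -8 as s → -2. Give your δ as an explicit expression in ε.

Suppose ε > 0. We seek δ > 0 with 0 < |s + 2| < δ ⇒ |s^3 + 8| < ε.
Factor: s^3 + 8 = (s + 2)(s^2 - 2s + 4), so |s^3 + 8| = |s + 2|·|s^2 - 2s + 4|.
Impose δ ≤ 2 so that |s| < 4; then |s^2 - 2s + 4| ≤ 28.
Hence |s^3 + 8| ≤ 28|s + 2|, which is < ε once |s + 2| < ε/28.
Take δ = min(2, ε/28). If 0 < |s + 2| < δ then both bounds hold and |s^3 + 8| ≤ 28|s + 2| < 28·(ε/28) = ε.

δ = min(2, ε/28)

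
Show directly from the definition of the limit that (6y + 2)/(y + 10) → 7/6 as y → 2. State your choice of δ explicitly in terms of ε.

Let ε > 0. We want δ > 0 with 0 < |y − 2| < δ ⇒ |(6y + 2)/(y + 10) − (7/6)| < ε.
Combining over a common denominator, (6y + 2)/(y + 10) − (7/6) = [(6y + 2)·12 − 14·(y + 10)] / [12·(y + 10)] = 58(y − 2) / (12(y + 10)).
So |(6y + 2)/(y + 10) − (7/6)| = 58|y − 2| / (12·|y + 10|).
Restrict δ ≤ 6. Then |y − 2| < 6 gives |y + 10| = |(y − 2) + 12| ≥ 12 − 6 = 6.
Hence |(6y + 2)/(y + 10) − (7/6)| < 58|y − 2|/(12·6) = (29/36)|y − 2|, which is < ε once |y − 2| < (36/29)ε.
Take δ = min(6, (36/29)ε). Then 0 < |y − 2| < δ forces both bounds, so |(6y + 2)/(y + 10) − (7/6)| < ε.

δ = min(6, (36/29)ε)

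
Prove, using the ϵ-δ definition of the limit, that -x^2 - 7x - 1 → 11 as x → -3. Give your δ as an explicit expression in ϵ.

δ = min(1, ϵ/8)

Fix ϵ > 0. We want δ > 0 such that 0 < |x + 3| < δ implies |(-x^2 - 7x - 1) − 11| < ϵ.
(-x^2 - 7x - 1) − 11 = -x^2 - 7x - 12 = (x + 3)(-x - 4).
So |(-x^2 - 7x - 1) − 11| = |x + 3|·|-x - 4|.
Assume first that |x + 3| < 1, so |x| < 4. Then |-x - 4| ≤ 4 + 4 = 8.
Hence |(-x^2 - 7x - 1) − 11| ≤ 8|x + 3| < ϵ provided |x + 3| < ϵ/8.
Take δ = min(1, ϵ/8). Then 0 < |x + 3| < δ gives both |x + 3| < 1 and |x + 3| < ϵ/8, so |(-x^2 - 7x - 1) − 11| < ϵ.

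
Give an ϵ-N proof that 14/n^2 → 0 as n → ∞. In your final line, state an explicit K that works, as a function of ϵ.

K = (14/ϵ)^{1/2}

Suppose ϵ > 0. For n ≥ 1, |14/n^2 − 0| = 14/n^2.
14/n^2 < ϵ ⇔ n^2 > 14/ϵ ⇔ n > (14/ϵ)^{1/2}.
Take K = (14/ϵ)^{1/2}. Then n > K implies 14/n^2 < ϵ.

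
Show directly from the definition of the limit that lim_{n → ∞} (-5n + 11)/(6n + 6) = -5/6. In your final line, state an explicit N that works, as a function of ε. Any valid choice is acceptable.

N = (8/3)/ε

Let ε > 0. For n ≥ 1, |(-5n + 11)/(6n + 6) + 5/6| = |96|/(6(6n + 6)) = 96/(6(6n + 6)).
Since 6n + 6 ≥ 6n for n ≥ 1, this is ≤ 96/(6·6n) = (8/3)/n.
So |(-5n + 11)/(6n + 6) + 5/6| < ε whenever n > (8/3)/ε.
Take N = (8/3)/ε. If n > N then |(-5n + 11)/(6n + 6) + 5/6| ≤ (8/3)/n < ε.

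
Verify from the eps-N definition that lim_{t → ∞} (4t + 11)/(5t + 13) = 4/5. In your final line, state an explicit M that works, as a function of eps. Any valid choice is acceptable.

Fix eps > 0. We seek M > 0 such that t > M implies |(4t + 11)/(5t + 13) − (4/5)| < eps.
(4t + 11)/(5t + 13) − (4/5) = (5(4t + 11) − 4(5t + 13)) / (5(5t + 13)) = 3/(5(5t + 13)).
For t > 0 we have 5t + 13 > 5t, so |(4t + 11)/(5t + 13) − (4/5)| = 3/(5(5t + 13)) < 3/(5·5t) = (3/25)/t.
Thus |(4t + 11)/(5t + 13) − (4/5)| < eps whenever t > (3/25)/eps.
Take M = (3/25)/eps. If t > M then |(4t + 11)/(5t + 13) − (4/5)| < (3/25)/t < eps.

M = (3/25)/eps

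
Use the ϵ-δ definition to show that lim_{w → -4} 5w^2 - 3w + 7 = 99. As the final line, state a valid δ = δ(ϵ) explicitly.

Fix ϵ > 0. We want δ > 0 such that 0 < |w + 4| < δ implies |(5w^2 - 3w + 7) − 99| < ϵ.
(5w^2 - 3w + 7) − 99 = 5w^2 - 3w - 92 = (w + 4)(5w - 23).
So |(5w^2 - 3w + 7) − 99| = |w + 4|·|5w - 23|.
Assume first that |w + 4| < 2, so |w| < 6. Then |5w - 23| ≤ 5·6 + 23 = 53.
Hence |(5w^2 - 3w + 7) − 99| ≤ 53|w + 4| < ϵ provided |w + 4| < ϵ/53.
Choosing δ = min(2, ϵ/53) ensures both conditions, hence |(5w^2 - 3w + 7) − 99| < ϵ.

δ = min(2, ϵ/53)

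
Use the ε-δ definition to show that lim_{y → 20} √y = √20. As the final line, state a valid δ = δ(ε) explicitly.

Suppose ε > 0. We want δ > 0 such that 0 < |y − 20| < δ implies |√y − √20| < ε.
Rationalise: √y − √20 = (y − 20)/(√y + √20), so |√y − √20| = |y − 20|/(√y + √20).
Restrict δ ≤ 20 so that |y − 20| < 20 forces y > 0, and then √y + √20 > √20.
Hence |√y − √20| < |y − 20|/√20, which is < ε once |y − 20| < √20·ε.
Take δ = min(20, √20·ε). If 0 < |y − 20| < δ then y > 0 and |√y − √20| < |y − 20|/√20 < ε.

δ = min(20, √20·ε)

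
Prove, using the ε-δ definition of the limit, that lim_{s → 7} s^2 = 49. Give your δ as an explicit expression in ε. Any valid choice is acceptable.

δ = min(1, ε/15)

Let ε > 0. We seek δ > 0 with 0 < |s − 7| < δ ⇒ |s^2 − 49| < ε.
Factor: s^2 − 49 = (s − 7)(s + 7), so |s^2 − 49| = |s − 7|·|s + 7|.
Impose δ ≤ 1 so that |s| < 8; then |s + 7| ≤ 15.
Hence |s^2 − 49| ≤ 15|s − 7|, which is < ε once |s − 7| < ε/15.
Take δ = min(1, ε/15). If 0 < |s − 7| < δ then both bounds hold and |s^2 − 49| ≤ 15|s − 7| < 15·(ε/15) = ε.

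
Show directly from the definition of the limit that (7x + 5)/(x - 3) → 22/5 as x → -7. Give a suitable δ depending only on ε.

Let ε > 0 be given. We want δ > 0 with 0 < |x + 7| < δ ⇒ |(7x + 5)/(x - 3) − (22/5)| < ε.
Combining over a common denominator, (7x + 5)/(x - 3) − (22/5) = [(7x + 5)·(-10) − (-44)·(x - 3)] / [(-10)·(x - 3)] = -26(x + 7) / ((-10)(x - 3)).
So |(7x + 5)/(x - 3) − (22/5)| = 26|x + 7| / (10·|x − 3|).
Restrict δ ≤ 5. Then |x + 7| < 5 gives |x − 3| = |(x + 7) + (-10)| ≥ 10 − 5 = 5.
Hence |(7x + 5)/(x - 3) − (22/5)| < 26|x + 7|/(10·5) = (13/25)|x + 7|, which is < ε once |x + 7| < (25/13)ε.
Take δ = min(5, (25/13)ε). Then 0 < |x + 7| < δ forces both bounds, so |(7x + 5)/(x - 3) − (22/5)| < ε.

δ = min(5, (25/13)ε)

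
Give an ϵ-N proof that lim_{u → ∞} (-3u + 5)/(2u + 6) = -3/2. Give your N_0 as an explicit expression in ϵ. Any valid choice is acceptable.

Let ϵ > 0 be given. We seek N_0 > 0 such that u > N_0 implies |(-3u + 5)/(2u + 6) + 3/2| < ϵ.
(-3u + 5)/(2u + 6) + 3/2 = (2(-3u + 5) − (-3)(2u + 6)) / (2(2u + 6)) = 28/(2(2u + 6)).
For u > 0 we have 2u + 6 > 2u, so |(-3u + 5)/(2u + 6) + 3/2| = 28/(2(2u + 6)) < 28/(2·2u) = 7/u.
Thus |(-3u + 5)/(2u + 6) + 3/2| < ϵ whenever u > 7/ϵ.
Take N_0 = 7/ϵ. If u > N_0 then |(-3u + 5)/(2u + 6) + 3/2| < 7/u < ϵ.

N_0 = 7/ϵ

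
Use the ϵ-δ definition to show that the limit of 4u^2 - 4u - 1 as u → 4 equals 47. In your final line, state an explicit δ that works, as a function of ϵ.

δ = min(1, ϵ/32)

Let ϵ > 0. We want δ > 0 such that 0 < |u − 4| < δ implies |(4u^2 - 4u - 1) − 47| < ϵ.
(4u^2 - 4u - 1) − 47 = 4u^2 - 4u - 48 = (u − 4)(4u + 12).
So |(4u^2 - 4u - 1) − 47| = |u − 4|·|4u + 12|.
Require δ ≤ 1. Then |u − 4| < 1 gives |u| < 5, and by the triangle inequality |4u + 12| ≤ 4·5 + 12 = 32.
Hence |(4u^2 - 4u - 1) − 47| ≤ 32|u − 4| < ϵ provided |u − 4| < ϵ/32.
Choosing δ = min(1, ϵ/32) ensures both conditions, hence |(4u^2 - 4u - 1) − 47| < ϵ.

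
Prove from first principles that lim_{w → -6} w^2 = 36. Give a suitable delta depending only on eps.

delta = min(1, eps/13)

Let eps > 0. We seek delta > 0 with 0 < |w + 6| < delta ⇒ |w^2 − 36| < eps.
Factor: w^2 − 36 = (w + 6)(w - 6), so |w^2 − 36| = |w + 6|·|w - 6|.
Restrict delta ≤ 1. Then |w + 6| < 1 gives |w| < 7, so by the triangle inequality |w - 6| ≤ 7 + 6 = 13.
Hence |w^2 − 36| ≤ 13|w + 6|, which is < eps once |w + 6| < eps/13.
Take delta = min(1, eps/13). If 0 < |w + 6| < delta then both bounds hold and |w^2 − 36| ≤ 13|w + 6| < 13·(eps/13) = eps.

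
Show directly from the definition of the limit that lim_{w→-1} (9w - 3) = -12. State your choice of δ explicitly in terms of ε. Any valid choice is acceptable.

Fix ε > 0. We need δ > 0 so that 0 < |w + 1| < δ implies |(9w - 3) + 12| < ε.
|(9w - 3) + 12| = |9w + 9| = 9|w + 1|.
Thus it suffices that |w + 1| < ε/9.
Choosing δ = ε/9 gives |(9w - 3) + 12| = 9|w + 1| < ε whenever |w + 1| < δ.

δ = ε/9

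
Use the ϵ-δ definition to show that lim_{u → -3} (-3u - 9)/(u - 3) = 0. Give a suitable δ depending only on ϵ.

δ = min(3, ϵ)

Let ϵ > 0. We want δ > 0 with 0 < |u + 3| < δ ⇒ |(-3u - 9)/(u - 3) − 0| < ϵ.
Combining over a common denominator, (-3u - 9)/(u - 3) − 0 = [(-3u - 9)·(-6) − 0·(u - 3)] / [(-6)·(u - 3)] = 18(u + 3) / ((-6)(u - 3)).
So |(-3u - 9)/(u - 3) − 0| = 18|u + 3| / (6·|u − 3|).
Require δ ≤ 3, so |u − 3| ≥ |-6| − |u + 3| > 6 − 3 = 3.
Hence |(-3u - 9)/(u - 3) − 0| < 18|u + 3|/(6·3) = |u + 3|, which is < ϵ once |u + 3| < ϵ.
Take δ = min(3, ϵ). Then 0 < |u + 3| < δ forces both bounds, so |(-3u - 9)/(u - 3) − 0| < ϵ.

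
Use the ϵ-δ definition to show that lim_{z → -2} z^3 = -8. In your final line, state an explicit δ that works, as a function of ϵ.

δ = min(1, ϵ/19)

Suppose ϵ > 0. We seek δ > 0 with 0 < |z + 2| < δ ⇒ |z^3 + 8| < ϵ.
Factor: z^3 + 8 = (z + 2)(z^2 - 2z + 4), so |z^3 + 8| = |z + 2|·|z^2 - 2z + 4|.
Impose δ ≤ 1 so that |z| < 3; then |z^2 - 2z + 4| ≤ 19.
Hence |z^3 + 8| ≤ 19|z + 2|, which is < ϵ once |z + 2| < ϵ/19.
Take δ = min(1, ϵ/19). If 0 < |z + 2| < δ then both bounds hold and |z^3 + 8| ≤ 19|z + 2| < 19·(ϵ/19) = ϵ.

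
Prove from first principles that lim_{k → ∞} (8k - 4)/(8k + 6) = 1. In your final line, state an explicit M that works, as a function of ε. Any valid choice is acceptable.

M = (5/4)/ε

Let ε > 0 be given. For k ≥ 1, |(8k - 4)/(8k + 6) − 1| = |-80|/(8(8k + 6)) = 80/(8(8k + 6)).
Since 8k + 6 ≥ 8k for k ≥ 1, this is ≤ 80/(8·8k) = (5/4)/k.
So |(8k - 4)/(8k + 6) − 1| < ε whenever k > (5/4)/ε.
Take M = (5/4)/ε. If k > M then |(8k - 4)/(8k + 6) − 1| ≤ (5/4)/k < ε.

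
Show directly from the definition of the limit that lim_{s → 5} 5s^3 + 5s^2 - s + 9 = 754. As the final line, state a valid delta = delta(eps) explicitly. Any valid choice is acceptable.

delta = min(2, eps/604)

Let eps > 0 be given. We want delta > 0 such that 0 < |s − 5| < delta implies |(5s^3 + 5s^2 - s + 9) − 754| < eps.
(5s^3 + 5s^2 - s + 9) − 754 = 5s^3 + 5s^2 - s - 745 = (s − 5)(5s^2 + 30s + 149).
So |(5s^3 + 5s^2 - s + 9) − 754| = |s − 5|·|5s^2 + 30s + 149|.
Require delta ≤ 2. Then |s − 5| < 2 gives |s| < 7, and by the triangle inequality |5s^2 + 30s + 149| ≤ 5·7^2 + 30·7 + 149 = 604.
Hence |(5s^3 + 5s^2 - s + 9) − 754| ≤ 604|s − 5| < eps provided |s − 5| < eps/604.
Choosing delta = min(2, eps/604) ensures both conditions, hence |(5s^3 + 5s^2 - s + 9) − 754| < eps.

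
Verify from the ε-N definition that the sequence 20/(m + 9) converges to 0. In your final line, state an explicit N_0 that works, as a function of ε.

N_0 = 20/ε

Fix ε > 0. For m ≥ 1, |20/(m + 9) − 0| = 20/(m + 9) ≤ 20/m.
We need 20/m < ε, i.e. m > 20/ε.
Take N_0 = 20/ε. If m > N_0 then |20/(m + 9)| ≤ 20/m < ε.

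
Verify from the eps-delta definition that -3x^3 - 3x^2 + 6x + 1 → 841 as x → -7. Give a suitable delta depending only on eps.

delta = min(1, eps/456)

Let eps > 0 be given. We want delta > 0 such that 0 < |x + 7| < delta implies |(-3x^3 - 3x^2 + 6x + 1) − 841| < eps.
(-3x^3 - 3x^2 + 6x + 1) − 841 = -3x^3 - 3x^2 + 6x - 840 = (x + 7)(-3x^2 + 18x - 120).
So |(-3x^3 - 3x^2 + 6x + 1) − 841| = |x + 7|·|-3x^2 + 18x - 120|.
Assume first that |x + 7| < 1, so |x| < 8. Then |-3x^2 + 18x - 120| ≤ 3·8^2 + 18·8 + 120 = 456.
Hence |(-3x^3 - 3x^2 + 6x + 1) − 841| ≤ 456|x + 7| < eps provided |x + 7| < eps/456.
Take delta = min(1, eps/456). Then 0 < |x + 7| < delta gives both |x + 7| < 1 and |x + 7| < eps/456, so |(-3x^3 - 3x^2 + 6x + 1) − 841| < eps.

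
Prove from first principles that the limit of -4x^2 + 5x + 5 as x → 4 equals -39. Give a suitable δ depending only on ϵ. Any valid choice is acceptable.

Let ϵ > 0 be given. We want δ > 0 such that 0 < |x − 4| < δ implies |(-4x^2 + 5x + 5) + 39| < ϵ.
(-4x^2 + 5x + 5) + 39 = -4x^2 + 5x + 44 = (x − 4)(-4x - 11).
So |(-4x^2 + 5x + 5) + 39| = |x − 4|·|-4x - 11|.
Assume first that |x − 4| < 2, so |x| < 6. Then |-4x - 11| ≤ 4·6 + 11 = 35.
Hence |(-4x^2 + 5x + 5) + 39| ≤ 35|x − 4| < ϵ provided |x − 4| < ϵ/35.
Take δ = min(2, ϵ/35). Then 0 < |x − 4| < δ gives both |x − 4| < 2 and |x − 4| < ϵ/35, so |(-4x^2 + 5x + 5) + 39| < ϵ.

δ = min(2, ϵ/35)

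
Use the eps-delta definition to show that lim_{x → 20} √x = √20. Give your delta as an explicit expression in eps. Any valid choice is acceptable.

delta = min(20, √20·eps)

Let eps > 0 be given. We want delta > 0 such that 0 < |x − 20| < delta implies |√x − √20| < eps.
Multiplying by the conjugate, |√x − √20| = |x − 20|/(√x + √20).
Restrict delta ≤ 20 so that |x − 20| < 20 forces x > 0, and then √x + √20 > √20.
Hence |√x − √20| < |x − 20|/√20, which is < eps once |x − 20| < √20·eps.
Take delta = min(20, √20·eps). If 0 < |x − 20| < delta then x > 0 and |√x − √20| < |x − 20|/√20 < eps.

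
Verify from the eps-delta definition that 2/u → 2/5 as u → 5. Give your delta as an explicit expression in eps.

delta = min(5/2, (25/4)eps)

Fix eps > 0. We seek delta > 0 such that 0 < |u − 5| < delta implies |2/u − (2/5)| < eps.
|2/u − (2/5)| = 2·|5 − u|/(5·|u|) = 2|u − 5|/(5|u|).
Require delta ≤ 5/2 so that |u| > 5 − 5/2 = 5/2, hence 5|u| > 25/2.
Then |2/u − (2/5)| < 2|u − 5|/(25/2), which is < eps when |u − 5| < (25/4)eps.
Take delta = min(5/2, (25/4)eps). Then 0 < |u − 5| < delta gives both |u − 5| < 5/2 and |u − 5| < (25/4)eps, so |2/u − (2/5)| < eps.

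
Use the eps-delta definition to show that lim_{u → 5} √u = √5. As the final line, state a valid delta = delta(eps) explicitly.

Let eps > 0. We want delta > 0 such that 0 < |u − 5| < delta implies |√u − √5| < eps.
Multiplying by the conjugate, |√u − √5| = |u − 5|/(√u + √5).
Restrict delta ≤ 5 so that |u − 5| < 5 forces u > 0, and then √u + √5 > √5.
Hence |√u − √5| < |u − 5|/√5, which is < eps once |u − 5| < √5·eps.
Take delta = min(5, √5·eps). If 0 < |u − 5| < delta then u > 0 and |√u − √5| < |u − 5|/√5 < eps.

delta = min(5, √5·eps)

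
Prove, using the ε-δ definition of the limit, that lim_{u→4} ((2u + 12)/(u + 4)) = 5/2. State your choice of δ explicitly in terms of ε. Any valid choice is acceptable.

δ = min(4, 8ε)

Let ε > 0. We want δ > 0 with 0 < |u − 4| < δ ⇒ |(2u + 12)/(u + 4) − (5/2)| < ε.
Combining over a common denominator, (2u + 12)/(u + 4) − (5/2) = [(2u + 12)·8 − 20·(u + 4)] / [8·(u + 4)] = -4(u − 4) / (8(u + 4)).
So |(2u + 12)/(u + 4) − (5/2)| = 4|u − 4| / (8·|u + 4|).
Restrict δ ≤ 4. Then |u − 4| < 4 gives |u + 4| = |(u − 4) + 8| ≥ 8 − 4 = 4.
Hence |(2u + 12)/(u + 4) − (5/2)| < 4|u − 4|/(8·4) = (1/8)|u − 4|, which is < ε once |u − 4| < 8ε.
Take δ = min(4, 8ε). Then 0 < |u − 4| < δ forces both bounds, so |(2u + 12)/(u + 4) − (5/2)| < ε.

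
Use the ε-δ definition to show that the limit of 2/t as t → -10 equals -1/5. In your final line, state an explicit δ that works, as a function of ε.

δ = min(5, 25ε)

Let ε > 0 be given. We seek δ > 0 such that 0 < |t + 10| < δ implies |2/t + 1/5| < ε.
|2/t + 1/5| = 2·|-10 − t|/(10·|t|) = 2|t + 10|/(10|t|).
Require δ ≤ 5 so that |t| > 10 − 5 = 5, hence 10|t| > 50.
Then |2/t + 1/5| < 2|t + 10|/50, which is < ε when |t + 10| < 25ε.
Take δ = min(5, 25ε). Then 0 < |t + 10| < δ gives both |t + 10| < 5 and |t + 10| < 25ε, so |2/t + 1/5| < ε.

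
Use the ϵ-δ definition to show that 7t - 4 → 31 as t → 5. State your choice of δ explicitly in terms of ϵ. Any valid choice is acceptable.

Let ϵ > 0. We need δ > 0 so that 0 < |t − 5| < δ implies |(7t - 4) − 31| < ϵ.
|(7t - 4) − 31| = |7t - 35| = 7|t − 5|.
Thus it suffices that |t − 5| < ϵ/7.
Take δ = ϵ/7. If 0 < |t − 5| < δ then |(7t - 4) − 31| = 7|t − 5| < 7·(ϵ/7) = ϵ.

δ = ϵ/7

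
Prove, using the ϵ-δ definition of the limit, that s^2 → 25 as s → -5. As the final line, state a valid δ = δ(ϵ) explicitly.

Suppose ϵ > 0. We seek δ > 0 with 0 < |s + 5| < δ ⇒ |s^2 − 25| < ϵ.
Factor: s^2 − 25 = (s + 5)(s - 5), so |s^2 − 25| = |s + 5|·|s - 5|.
Impose δ ≤ 1 so that |s| < 6; then |s - 5| ≤ 11.
Hence |s^2 − 25| ≤ 11|s + 5|, which is < ϵ once |s + 5| < ϵ/11.
Take δ = min(1, ϵ/11). If 0 < |s + 5| < δ then both bounds hold and |s^2 − 25| ≤ 11|s + 5| < 11·(ϵ/11) = ϵ.

δ = min(1, ϵ/11)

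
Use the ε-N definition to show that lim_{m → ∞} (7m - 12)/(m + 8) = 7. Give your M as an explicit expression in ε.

Let ε > 0. For m ≥ 1, |(7m - 12)/(m + 8) − 7| = |-68|/((m + 8)) = 68/((m + 8)).
Since m + 8 ≥ m for m ≥ 1, this is ≤ 68/(m) = 68/m.
So |(7m - 12)/(m + 8) − 7| < ε whenever m > 68/ε.
Take M = 68/ε. If m > M then |(7m - 12)/(m + 8) − 7| ≤ 68/m < ε.

M = 68/ε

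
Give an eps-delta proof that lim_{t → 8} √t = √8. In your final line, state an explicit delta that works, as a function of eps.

delta = min(8, √8·eps)

Suppose eps > 0. We want delta > 0 such that 0 < |t − 8| < delta implies |√t − √8| < eps.
Rationalise: √t − √8 = (t − 8)/(√t + √8), so |√t − √8| = |t − 8|/(√t + √8).
Restrict delta ≤ 8 so that |t − 8| < 8 forces t > 0, and then √t + √8 > √8.
Hence |√t − √8| < |t − 8|/√8, which is < eps once |t − 8| < √8·eps.
Take delta = min(8, √8·eps). If 0 < |t − 8| < delta then t > 0 and |√t − √8| < |t − 8|/√8 < eps.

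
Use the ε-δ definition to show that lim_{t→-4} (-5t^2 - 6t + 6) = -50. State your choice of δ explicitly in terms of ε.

Let ε > 0. We want δ > 0 such that 0 < |t + 4| < δ implies |(-5t^2 - 6t + 6) + 50| < ε.
(-5t^2 - 6t + 6) + 50 = -5t^2 - 6t + 56 = (t + 4)(-5t + 14).
So |(-5t^2 - 6t + 6) + 50| = |t + 4|·|-5t + 14|.
Assume first that |t + 4| < 2, so |t| < 6. Then |-5t + 14| ≤ 5·6 + 14 = 44.
Hence |(-5t^2 - 6t + 6) + 50| ≤ 44|t + 4| < ε provided |t + 4| < ε/44.
Choosing δ = min(2, ε/44) ensures both conditions, hence |(-5t^2 - 6t + 6) + 50| < ε.

δ = min(2, ε/44)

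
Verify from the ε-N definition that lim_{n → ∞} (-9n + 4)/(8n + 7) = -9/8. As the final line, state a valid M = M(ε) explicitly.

Let ε > 0 be given. For n ≥ 1, |(-9n + 4)/(8n + 7) + 9/8| = |95|/(8(8n + 7)) = 95/(8(8n + 7)).
Since 8n + 7 ≥ 8n for n ≥ 1, this is ≤ 95/(8·8n) = (95/64)/n.
So |(-9n + 4)/(8n + 7) + 9/8| < ε whenever n > (95/64)/ε.
Take M = (95/64)/ε. If n > M then |(-9n + 4)/(8n + 7) + 9/8| ≤ (95/64)/n < ε.

M = (95/64)/ε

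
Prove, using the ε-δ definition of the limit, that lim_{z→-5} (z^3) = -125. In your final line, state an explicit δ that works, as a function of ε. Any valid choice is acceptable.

δ = min(1, ε/91)

Fix ε > 0. We seek δ > 0 with 0 < |z + 5| < δ ⇒ |z^3 + 125| < ε.
Factor: z^3 + 125 = (z + 5)(z^2 - 5z + 25), so |z^3 + 125| = |z + 5|·|z^2 - 5z + 25|.
Impose δ ≤ 1 so that |z| < 6; then |z^2 - 5z + 25| ≤ 91.
Hence |z^3 + 125| ≤ 91|z + 5|, which is < ε once |z + 5| < ε/91.
Take δ = min(1, ε/91). If 0 < |z + 5| < δ then both bounds hold and |z^3 + 125| ≤ 91|z + 5| < 91·(ε/91) = ε.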